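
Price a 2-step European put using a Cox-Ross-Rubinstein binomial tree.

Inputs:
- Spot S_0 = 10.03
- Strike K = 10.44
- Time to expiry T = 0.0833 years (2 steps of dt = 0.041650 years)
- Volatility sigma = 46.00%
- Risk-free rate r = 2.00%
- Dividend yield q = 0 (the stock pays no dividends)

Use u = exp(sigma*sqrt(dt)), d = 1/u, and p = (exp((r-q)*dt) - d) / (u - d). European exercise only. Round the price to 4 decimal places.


Answer: Price = V(0,0) = 0.7764

Derivation:
dt = T/N = 0.041650
u = exp(sigma*sqrt(dt)) = 1.098426; d = 1/u = 0.910394
p = (exp((r-q)*dt) - d) / (u - d) = 0.480980
Discount per step: exp(-r*dt) = 0.999167
Stock lattice S(k, i) with i counting down-moves:
  k=0: S(0,0) = 10.0300
  k=1: S(1,0) = 11.0172; S(1,1) = 9.1312
  k=2: S(2,0) = 12.1016; S(2,1) = 10.0300; S(2,2) = 8.3130
Terminal payoffs V(N, i) = max(K - S_T, 0):
  V(2,0) = 0.000000; V(2,1) = 0.410000; V(2,2) = 2.126972
Backward induction: V(k, i) = exp(-r*dt) * [p * V(k+1, i) + (1-p) * V(k+1, i+1)].
  V(1,0) = exp(-r*dt) * [p*0.000000 + (1-p)*0.410000] = 0.212621
  V(1,1) = exp(-r*dt) * [p*0.410000 + (1-p)*2.126972] = 1.300060
  V(0,0) = exp(-r*dt) * [p*0.212621 + (1-p)*1.300060] = 0.776377


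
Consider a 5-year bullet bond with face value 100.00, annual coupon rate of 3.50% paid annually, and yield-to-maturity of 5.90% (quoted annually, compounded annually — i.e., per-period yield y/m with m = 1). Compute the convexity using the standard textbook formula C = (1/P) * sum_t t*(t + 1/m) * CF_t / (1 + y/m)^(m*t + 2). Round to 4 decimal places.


Answer: Convexity = 24.2864

Derivation:
Coupon per period c = face * coupon_rate / m = 3.500000
Periods per year m = 1; per-period yield y/m = 0.059000
Number of cashflows N = 5
Cashflows (t years, CF_t, discount factor 1/(1+y/m)^(m*t), PV):
  t = 1.0000: CF_t = 3.500000, DF = 0.944287, PV = 3.305005
  t = 2.0000: CF_t = 3.500000, DF = 0.891678, PV = 3.120873
  t = 3.0000: CF_t = 3.500000, DF = 0.842000, PV = 2.947000
  t = 4.0000: CF_t = 3.500000, DF = 0.795090, PV = 2.782814
  t = 5.0000: CF_t = 103.500000, DF = 0.750793, PV = 77.707073
Price P = sum_t PV_t = 89.862765
Convexity numerator sum_t t*(t + 1/m) * CF_t / (1+y/m)^(m*t + 2):
  t = 1.0000: term = 5.894000
  t = 2.0000: term = 16.696885
  t = 3.0000: term = 31.533305
  t = 4.0000: term = 49.627486
  t = 5.0000: term = 2078.690751
Convexity = (1/P) * sum = 2182.442428 / 89.862765 = 24.286393


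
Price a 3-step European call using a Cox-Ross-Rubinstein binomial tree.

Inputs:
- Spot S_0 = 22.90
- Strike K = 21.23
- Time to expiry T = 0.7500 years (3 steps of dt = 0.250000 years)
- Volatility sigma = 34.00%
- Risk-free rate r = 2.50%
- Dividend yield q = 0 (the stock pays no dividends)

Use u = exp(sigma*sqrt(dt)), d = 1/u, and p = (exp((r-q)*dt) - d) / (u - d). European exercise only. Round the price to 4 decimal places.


dt = T/N = 0.250000
u = exp(sigma*sqrt(dt)) = 1.185305; d = 1/u = 0.843665
p = (exp((r-q)*dt) - d) / (u - d) = 0.475953
Discount per step: exp(-r*dt) = 0.993769
Stock lattice S(k, i) with i counting down-moves:
  k=0: S(0,0) = 22.9000
  k=1: S(1,0) = 27.1435; S(1,1) = 19.3199
  k=2: S(2,0) = 32.1733; S(2,1) = 22.9000; S(2,2) = 16.2995
  k=3: S(3,0) = 38.1352; S(3,1) = 27.1435; S(3,2) = 19.3199; S(3,3) = 13.7513
Terminal payoffs V(N, i) = max(S_T - K, 0):
  V(3,0) = 16.905168; V(3,1) = 5.913481; V(3,2) = 0.000000; V(3,3) = 0.000000
Backward induction: V(k, i) = exp(-r*dt) * [p * V(k+1, i) + (1-p) * V(k+1, i+1)].
  V(2,0) = exp(-r*dt) * [p*16.905168 + (1-p)*5.913481] = 11.075574
  V(2,1) = exp(-r*dt) * [p*5.913481 + (1-p)*0.000000] = 2.797006
  V(2,2) = exp(-r*dt) * [p*0.000000 + (1-p)*0.000000] = 0.000000
  V(1,0) = exp(-r*dt) * [p*11.075574 + (1-p)*2.797006] = 6.695242
  V(1,1) = exp(-r*dt) * [p*2.797006 + (1-p)*0.000000] = 1.322950
  V(0,0) = exp(-r*dt) * [p*6.695242 + (1-p)*1.322950] = 3.855737

Answer: Price = V(0,0) = 3.8557


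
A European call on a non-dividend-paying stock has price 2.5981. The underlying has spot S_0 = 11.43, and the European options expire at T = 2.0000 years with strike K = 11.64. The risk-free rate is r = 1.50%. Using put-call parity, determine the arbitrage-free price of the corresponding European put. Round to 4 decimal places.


Put-call parity: C - P = S_0 * exp(-qT) - K * exp(-rT).
S_0 * exp(-qT) = 11.4300 * 1.00000000 = 11.43000000
K * exp(-rT) = 11.6400 * 0.97044553 = 11.29598601
P = C - S*exp(-qT) + K*exp(-rT)
P = 2.5981 - 11.43000000 + 11.29598601 = 2.4641

Answer: Put price = 2.4641


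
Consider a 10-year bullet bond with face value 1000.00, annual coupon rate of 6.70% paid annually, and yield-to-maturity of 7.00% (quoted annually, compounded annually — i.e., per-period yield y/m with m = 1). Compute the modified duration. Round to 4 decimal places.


Coupon per period c = face * coupon_rate / m = 67.000000
Periods per year m = 1; per-period yield y/m = 0.070000
Number of cashflows N = 10
Cashflows (t years, CF_t, discount factor 1/(1+y/m)^(m*t), PV):
  t = 1.0000: CF_t = 67.000000, DF = 0.934579, PV = 62.616822
  t = 2.0000: CF_t = 67.000000, DF = 0.873439, PV = 58.520395
  t = 3.0000: CF_t = 67.000000, DF = 0.816298, PV = 54.691958
  t = 4.0000: CF_t = 67.000000, DF = 0.762895, PV = 51.113979
  t = 5.0000: CF_t = 67.000000, DF = 0.712986, PV = 47.770074
  t = 6.0000: CF_t = 67.000000, DF = 0.666342, PV = 44.644929
  t = 7.0000: CF_t = 67.000000, DF = 0.622750, PV = 41.724233
  t = 8.0000: CF_t = 67.000000, DF = 0.582009, PV = 38.994610
  t = 9.0000: CF_t = 67.000000, DF = 0.543934, PV = 36.443561
  t = 10.0000: CF_t = 1067.000000, DF = 0.508349, PV = 542.408695
Price P = sum_t PV_t = 978.929255
First compute Macaulay numerator sum_t t * PV_t:
  t * PV_t at t = 1.0000: 62.616822
  t * PV_t at t = 2.0000: 117.040790
  t * PV_t at t = 3.0000: 164.075873
  t * PV_t at t = 4.0000: 204.455917
  t * PV_t at t = 5.0000: 238.850370
  t * PV_t at t = 6.0000: 267.869574
  t * PV_t at t = 7.0000: 292.069629
  t * PV_t at t = 8.0000: 311.956880
  t * PV_t at t = 9.0000: 327.992047
  t * PV_t at t = 10.0000: 5424.086947
Macaulay duration D = 7411.014849 / 978.929255 = 7.570532
Modified duration = D / (1 + y/m) = 7.570532 / (1 + 0.070000) = 7.075263

Answer: Modified duration = 7.0753


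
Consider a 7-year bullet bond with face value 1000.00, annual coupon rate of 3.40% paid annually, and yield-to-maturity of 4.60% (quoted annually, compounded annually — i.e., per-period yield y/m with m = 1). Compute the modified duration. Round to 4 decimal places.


Answer: Modified duration = 6.0394

Derivation:
Coupon per period c = face * coupon_rate / m = 34.000000
Periods per year m = 1; per-period yield y/m = 0.046000
Number of cashflows N = 7
Cashflows (t years, CF_t, discount factor 1/(1+y/m)^(m*t), PV):
  t = 1.0000: CF_t = 34.000000, DF = 0.956023, PV = 32.504780
  t = 2.0000: CF_t = 34.000000, DF = 0.913980, PV = 31.075316
  t = 3.0000: CF_t = 34.000000, DF = 0.873786, PV = 29.708715
  t = 4.0000: CF_t = 34.000000, DF = 0.835359, PV = 28.402213
  t = 5.0000: CF_t = 34.000000, DF = 0.798623, PV = 27.153167
  t = 6.0000: CF_t = 34.000000, DF = 0.763501, PV = 25.959051
  t = 7.0000: CF_t = 1034.000000, DF = 0.729925, PV = 754.742397
Price P = sum_t PV_t = 929.545639
First compute Macaulay numerator sum_t t * PV_t:
  t * PV_t at t = 1.0000: 32.504780
  t * PV_t at t = 2.0000: 62.150631
  t * PV_t at t = 3.0000: 89.126144
  t * PV_t at t = 4.0000: 113.608852
  t * PV_t at t = 5.0000: 135.765836
  t * PV_t at t = 6.0000: 155.754305
  t * PV_t at t = 7.0000: 5283.196782
Macaulay duration D = 5872.107331 / 929.545639 = 6.317180
Modified duration = D / (1 + y/m) = 6.317180 / (1 + 0.046000) = 6.039369


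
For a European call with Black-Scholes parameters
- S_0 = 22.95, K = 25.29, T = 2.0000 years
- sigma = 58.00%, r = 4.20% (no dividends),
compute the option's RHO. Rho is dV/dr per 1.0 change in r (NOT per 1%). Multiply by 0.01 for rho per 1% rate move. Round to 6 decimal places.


d1 = 0.3941618940; d2 = -0.4260819722
phi(d1) = 0.3691248547; exp(-qT) = 1.0000000000; exp(-rT) = 0.9194312561
N(d2) = 0.3350240580
Rho = K*T*exp(-rT)*N(d2) = 25.2900 * 2.0000 * 0.9194312561 * 0.3350240580 = 15.580238

Answer: Rho = 15.580238


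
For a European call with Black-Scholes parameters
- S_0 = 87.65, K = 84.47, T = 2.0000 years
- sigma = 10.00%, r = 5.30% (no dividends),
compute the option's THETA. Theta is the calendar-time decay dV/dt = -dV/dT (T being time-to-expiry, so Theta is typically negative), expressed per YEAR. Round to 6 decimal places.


Answer: Theta = -4.016542

Derivation:
d1 = 1.0815563766; d2 = 0.9401350204
phi(d1) = 0.2222792886; exp(-qT) = 1.0000000000; exp(-rT) = 0.8994246481
Theta = -S*exp(-qT)*phi(d1)*sigma/(2*sqrt(T)) - r*K*exp(-rT)*N(d2) + q*S*exp(-qT)*N(d1)
N(d1) = 0.8602751514; N(d2) = 0.8264258463; sqrt(T) = 1.4142135624
Term 1 = -87.6500 * 1.0000000000 * 0.2222792886 * 0.1000 / (2 * 1.4142135624) = -0.6888202802
Term 2 = -0.0530 * 84.4700 * 0.8994246481 * 0.8264258463 = -3.3277220154
Term 3 = 0 (no dividend yield, q = 0)
Theta = -0.6888202802 + (-3.3277220154) + (0.0000000000) = -4.016542


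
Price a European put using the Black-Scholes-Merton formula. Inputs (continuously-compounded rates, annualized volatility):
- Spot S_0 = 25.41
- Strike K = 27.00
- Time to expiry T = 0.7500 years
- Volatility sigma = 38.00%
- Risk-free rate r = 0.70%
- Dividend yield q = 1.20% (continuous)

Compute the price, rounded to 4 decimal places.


d1 = (ln(S/K) + (r - q + 0.5*sigma^2) * T) / (sigma * sqrt(T)) = -0.03128044
d2 = d1 - sigma * sqrt(T) = -0.36037009
exp(-rT) = 0.99476376; exp(-qT) = 0.99104038
P = K * exp(-rT) * N(-d2) - S_0 * exp(-qT) * N(-d1)
N(-d1) = 0.51247705; N(-d2) = 0.64071481
P = 27.0000 * 0.99476376 * 0.64071481 - 25.4100 * 0.99104038 * 0.51247705 = 4.3033

Answer: Price = 4.3033


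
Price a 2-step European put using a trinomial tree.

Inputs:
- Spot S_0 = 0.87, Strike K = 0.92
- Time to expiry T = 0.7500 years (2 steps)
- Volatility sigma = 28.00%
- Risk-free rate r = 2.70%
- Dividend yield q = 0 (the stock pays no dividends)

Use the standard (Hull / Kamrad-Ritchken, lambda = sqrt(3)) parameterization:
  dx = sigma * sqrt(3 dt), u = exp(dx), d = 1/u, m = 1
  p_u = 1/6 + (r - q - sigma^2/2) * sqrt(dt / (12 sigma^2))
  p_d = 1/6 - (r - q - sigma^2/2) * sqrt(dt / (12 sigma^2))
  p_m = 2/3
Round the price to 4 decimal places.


Answer: Price = V(0,0) = 0.0999

Derivation:
dt = T/N = 0.375000; dx = sigma*sqrt(3*dt) = 0.296985
u = exp(dx) = 1.345795; d = 1/u = 0.743055
p_u = 0.158964, p_m = 0.666667, p_d = 0.174369
Discount per step: exp(-r*dt) = 0.989926
Stock lattice S(k, j) with j the centered position index:
  k=0: S(0,+0) = 0.8700
  k=1: S(1,-1) = 0.6465; S(1,+0) = 0.8700; S(1,+1) = 1.1708
  k=2: S(2,-2) = 0.4804; S(2,-1) = 0.6465; S(2,+0) = 0.8700; S(2,+1) = 1.1708; S(2,+2) = 1.5757
Terminal payoffs V(N, j) = max(K - S_T, 0):
  V(2,-2) = 0.439646; V(2,-1) = 0.273542; V(2,+0) = 0.050000; V(2,+1) = 0.000000; V(2,+2) = 0.000000
Backward induction: V(k, j) = exp(-r*dt) * [p_u * V(k+1, j+1) + p_m * V(k+1, j) + p_d * V(k+1, j-1)]
  V(1,-1) = exp(-r*dt) * [p_u*0.050000 + p_m*0.273542 + p_d*0.439646] = 0.264281
  V(1,+0) = exp(-r*dt) * [p_u*0.000000 + p_m*0.050000 + p_d*0.273542] = 0.080214
  V(1,+1) = exp(-r*dt) * [p_u*0.000000 + p_m*0.000000 + p_d*0.050000] = 0.008631
  V(0,+0) = exp(-r*dt) * [p_u*0.008631 + p_m*0.080214 + p_d*0.264281] = 0.099914


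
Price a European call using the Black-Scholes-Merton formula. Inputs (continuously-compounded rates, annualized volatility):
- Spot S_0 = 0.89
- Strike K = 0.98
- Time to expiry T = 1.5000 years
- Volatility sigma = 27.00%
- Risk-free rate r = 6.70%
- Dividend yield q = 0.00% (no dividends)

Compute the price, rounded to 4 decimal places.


d1 = (ln(S/K) + (r - q + 0.5*sigma^2) * T) / (sigma * sqrt(T)) = 0.17794754
d2 = d1 - sigma * sqrt(T) = -0.15273358
exp(-rT) = 0.90438511; exp(-qT) = 1.00000000
C = S_0 * exp(-qT) * N(d1) - K * exp(-rT) * N(d2)
N(d1) = 0.57061791; N(d2) = 0.43930419
C = 0.8900 * 1.00000000 * 0.57061791 - 0.9800 * 0.90438511 * 0.43930419 = 0.1185

Answer: Price = 0.1185


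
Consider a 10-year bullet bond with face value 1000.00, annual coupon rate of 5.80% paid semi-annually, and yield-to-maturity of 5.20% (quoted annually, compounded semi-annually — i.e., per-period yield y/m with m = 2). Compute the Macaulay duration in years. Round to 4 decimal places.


Coupon per period c = face * coupon_rate / m = 29.000000
Periods per year m = 2; per-period yield y/m = 0.026000
Number of cashflows N = 20
Cashflows (t years, CF_t, discount factor 1/(1+y/m)^(m*t), PV):
  t = 0.5000: CF_t = 29.000000, DF = 0.974659, PV = 28.265107
  t = 1.0000: CF_t = 29.000000, DF = 0.949960, PV = 27.548837
  t = 1.5000: CF_t = 29.000000, DF = 0.925887, PV = 26.850719
  t = 2.0000: CF_t = 29.000000, DF = 0.902424, PV = 26.170291
  t = 2.5000: CF_t = 29.000000, DF = 0.879555, PV = 25.507106
  t = 3.0000: CF_t = 29.000000, DF = 0.857266, PV = 24.860727
  t = 3.5000: CF_t = 29.000000, DF = 0.835542, PV = 24.230729
  t = 4.0000: CF_t = 29.000000, DF = 0.814369, PV = 23.616694
  t = 4.5000: CF_t = 29.000000, DF = 0.793732, PV = 23.018221
  t = 5.0000: CF_t = 29.000000, DF = 0.773618, PV = 22.434913
  t = 5.5000: CF_t = 29.000000, DF = 0.754013, PV = 21.866387
  t = 6.0000: CF_t = 29.000000, DF = 0.734906, PV = 21.312268
  t = 6.5000: CF_t = 29.000000, DF = 0.716282, PV = 20.772191
  t = 7.0000: CF_t = 29.000000, DF = 0.698131, PV = 20.245800
  t = 7.5000: CF_t = 29.000000, DF = 0.680440, PV = 19.732749
  t = 8.0000: CF_t = 29.000000, DF = 0.663197, PV = 19.232699
  t = 8.5000: CF_t = 29.000000, DF = 0.646390, PV = 18.745320
  t = 9.0000: CF_t = 29.000000, DF = 0.630010, PV = 18.270293
  t = 9.5000: CF_t = 29.000000, DF = 0.614045, PV = 17.807303
  t = 10.0000: CF_t = 1029.000000, DF = 0.598484, PV = 615.840376
Price P = sum_t PV_t = 1046.328731
Macaulay numerator sum_t t * PV_t:
  t * PV_t at t = 0.5000: 14.132554
  t * PV_t at t = 1.0000: 27.548837
  t * PV_t at t = 1.5000: 40.276078
  t * PV_t at t = 2.0000: 52.340582
  t * PV_t at t = 2.5000: 63.767766
  t * PV_t at t = 3.0000: 74.582182
  t * PV_t at t = 3.5000: 84.807550
  t * PV_t at t = 4.0000: 94.466778
  t * PV_t at t = 4.5000: 103.581993
  t * PV_t at t = 5.0000: 112.174565
  t * PV_t at t = 5.5000: 120.265128
  t * PV_t at t = 6.0000: 127.873608
  t * PV_t at t = 6.5000: 135.019242
  t * PV_t at t = 7.0000: 141.720602
  t * PV_t at t = 7.5000: 147.995616
  t * PV_t at t = 8.0000: 153.861589
  t * PV_t at t = 8.5000: 159.335222
  t * PV_t at t = 9.0000: 164.432634
  t * PV_t at t = 9.5000: 169.169376
  t * PV_t at t = 10.0000: 6158.403765
Macaulay duration D = (sum_t t * PV_t) / P = 8145.755668 / 1046.328731 = 7.785083

Answer: Macaulay duration = 7.7851 years


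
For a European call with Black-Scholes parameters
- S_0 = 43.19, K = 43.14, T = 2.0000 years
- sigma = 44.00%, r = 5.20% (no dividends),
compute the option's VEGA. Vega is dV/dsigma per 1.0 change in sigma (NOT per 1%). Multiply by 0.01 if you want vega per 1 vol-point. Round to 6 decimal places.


Answer: Vega = 21.714605

Derivation:
d1 = 0.4801228464; d2 = -0.1421311211
phi(d1) = 0.3555115620; exp(-qT) = 1.0000000000; exp(-rT) = 0.9012252974
Vega = S * exp(-qT) * phi(d1) * sqrt(T) = 43.1900 * 1.0000000000 * 0.3555115620 * 1.4142135624 = 21.714605


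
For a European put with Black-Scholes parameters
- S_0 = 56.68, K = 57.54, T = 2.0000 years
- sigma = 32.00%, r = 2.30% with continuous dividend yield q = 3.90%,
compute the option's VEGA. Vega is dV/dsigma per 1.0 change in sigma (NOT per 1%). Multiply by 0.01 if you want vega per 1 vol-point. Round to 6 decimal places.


Answer: Vega = 29.358419

Derivation:
d1 = 0.1222876140; d2 = -0.3302607260
phi(d1) = 0.3959704612; exp(-qT) = 0.9249644265; exp(-rT) = 0.9550419622
Vega = S * exp(-qT) * phi(d1) * sqrt(T) = 56.6800 * 0.9249644265 * 0.3959704612 * 1.4142135624 = 29.358419


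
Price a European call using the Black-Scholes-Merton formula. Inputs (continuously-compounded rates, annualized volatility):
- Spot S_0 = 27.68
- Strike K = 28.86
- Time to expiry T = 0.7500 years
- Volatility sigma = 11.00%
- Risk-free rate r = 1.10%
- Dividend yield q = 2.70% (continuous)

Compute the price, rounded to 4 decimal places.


Answer: Price = 0.4741

Derivation:
d1 = (ln(S/K) + (r - q + 0.5*sigma^2) * T) / (sigma * sqrt(T)) = -0.51655972
d2 = d1 - sigma * sqrt(T) = -0.61182252
exp(-rT) = 0.99178394; exp(-qT) = 0.97995365
C = S_0 * exp(-qT) * N(d1) - K * exp(-rT) * N(d2)
N(d1) = 0.30273177; N(d2) = 0.27032760
C = 27.6800 * 0.97995365 * 0.30273177 - 28.8600 * 0.99178394 * 0.27032760 = 0.4741


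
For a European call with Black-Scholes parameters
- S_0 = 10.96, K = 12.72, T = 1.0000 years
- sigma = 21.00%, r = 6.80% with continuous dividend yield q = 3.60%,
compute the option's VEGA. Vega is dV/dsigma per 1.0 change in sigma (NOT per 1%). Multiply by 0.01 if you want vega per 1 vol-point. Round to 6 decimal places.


d1 = -0.4517775066; d2 = -0.6617775066
phi(d1) = 0.3602381311; exp(-qT) = 0.9646402935; exp(-rT) = 0.9342604736
Vega = S * exp(-qT) * phi(d1) * sqrt(T) = 10.9600 * 0.9646402935 * 0.3602381311 * 1.0000000000 = 3.808602

Answer: Vega = 3.808602


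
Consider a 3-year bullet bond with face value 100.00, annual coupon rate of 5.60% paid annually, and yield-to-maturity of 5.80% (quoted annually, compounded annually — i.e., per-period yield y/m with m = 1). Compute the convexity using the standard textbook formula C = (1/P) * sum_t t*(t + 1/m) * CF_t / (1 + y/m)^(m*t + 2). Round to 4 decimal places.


Coupon per period c = face * coupon_rate / m = 5.600000
Periods per year m = 1; per-period yield y/m = 0.058000
Number of cashflows N = 3
Cashflows (t years, CF_t, discount factor 1/(1+y/m)^(m*t), PV):
  t = 1.0000: CF_t = 5.600000, DF = 0.945180, PV = 5.293006
  t = 2.0000: CF_t = 5.600000, DF = 0.893364, PV = 5.002841
  t = 3.0000: CF_t = 105.600000, DF = 0.844390, PV = 89.167567
Price P = sum_t PV_t = 99.463413
Convexity numerator sum_t t*(t + 1/m) * CF_t / (1+y/m)^(m*t + 2):
  t = 1.0000: term = 9.457166
  t = 2.0000: term = 26.816161
  t = 3.0000: term = 955.909606
Convexity = (1/P) * sum = 992.182933 / 99.463413 = 9.975356

Answer: Convexity = 9.9754


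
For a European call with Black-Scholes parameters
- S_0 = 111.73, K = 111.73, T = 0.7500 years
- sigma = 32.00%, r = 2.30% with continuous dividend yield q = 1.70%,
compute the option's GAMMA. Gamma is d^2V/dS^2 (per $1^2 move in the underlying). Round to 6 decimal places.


d1 = 0.1548020409; d2 = -0.1223260883
phi(d1) = 0.3941907424; exp(-qT) = 0.9873309369; exp(-rT) = 0.9828979294
Gamma = exp(-qT) * phi(d1) / (S * sigma * sqrt(T)) = 0.9873309369 * 0.3941907424 / (111.7300 * 0.3200 * 0.8660254038) = 0.012570

Answer: Gamma = 0.012570


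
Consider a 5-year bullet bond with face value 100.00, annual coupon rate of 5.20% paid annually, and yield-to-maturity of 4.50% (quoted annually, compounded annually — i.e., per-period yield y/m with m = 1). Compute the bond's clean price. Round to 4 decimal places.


Coupon per period c = face * coupon_rate / m = 5.200000
Periods per year m = 1; per-period yield y/m = 0.045000
Number of cashflows N = 5
Cashflows (t years, CF_t, discount factor 1/(1+y/m)^(m*t), PV):
  t = 1.0000: CF_t = 5.200000, DF = 0.956938, PV = 4.976077
  t = 2.0000: CF_t = 5.200000, DF = 0.915730, PV = 4.761796
  t = 3.0000: CF_t = 5.200000, DF = 0.876297, PV = 4.556742
  t = 4.0000: CF_t = 5.200000, DF = 0.838561, PV = 4.360519
  t = 5.0000: CF_t = 105.200000, DF = 0.802451, PV = 84.417850
Price P = sum_t PV_t = 103.072984

Answer: Price = 103.0730


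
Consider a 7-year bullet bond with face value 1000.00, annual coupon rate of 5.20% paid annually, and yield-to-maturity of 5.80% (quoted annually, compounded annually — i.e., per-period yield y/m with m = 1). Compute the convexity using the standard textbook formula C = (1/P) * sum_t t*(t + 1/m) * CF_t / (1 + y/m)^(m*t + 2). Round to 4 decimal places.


Answer: Convexity = 40.8367

Derivation:
Coupon per period c = face * coupon_rate / m = 52.000000
Periods per year m = 1; per-period yield y/m = 0.058000
Number of cashflows N = 7
Cashflows (t years, CF_t, discount factor 1/(1+y/m)^(m*t), PV):
  t = 1.0000: CF_t = 52.000000, DF = 0.945180, PV = 49.149338
  t = 2.0000: CF_t = 52.000000, DF = 0.893364, PV = 46.454951
  t = 3.0000: CF_t = 52.000000, DF = 0.844390, PV = 43.908271
  t = 4.0000: CF_t = 52.000000, DF = 0.798100, PV = 41.501202
  t = 5.0000: CF_t = 52.000000, DF = 0.754348, PV = 39.226089
  t = 6.0000: CF_t = 52.000000, DF = 0.712994, PV = 37.075698
  t = 7.0000: CF_t = 1052.000000, DF = 0.673908, PV = 708.950749
Price P = sum_t PV_t = 966.266299
Convexity numerator sum_t t*(t + 1/m) * CF_t / (1+y/m)^(m*t + 2):
  t = 1.0000: term = 87.816543
  t = 2.0000: term = 249.007211
  t = 3.0000: term = 470.713063
  t = 4.0000: term = 741.513963
  t = 5.0000: term = 1051.295788
  t = 6.0000: term = 1391.128642
  t = 7.0000: term = 35467.678045
Convexity = (1/P) * sum = 39459.153254 / 966.266299 = 40.836727


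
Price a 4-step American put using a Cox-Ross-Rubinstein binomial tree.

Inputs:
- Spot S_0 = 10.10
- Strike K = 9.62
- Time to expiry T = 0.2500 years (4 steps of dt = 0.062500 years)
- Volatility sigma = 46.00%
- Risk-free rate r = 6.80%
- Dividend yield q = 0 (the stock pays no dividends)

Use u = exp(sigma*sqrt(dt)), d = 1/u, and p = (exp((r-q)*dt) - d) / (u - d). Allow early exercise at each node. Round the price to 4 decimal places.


dt = T/N = 0.062500
u = exp(sigma*sqrt(dt)) = 1.121873; d = 1/u = 0.891366
p = (exp((r-q)*dt) - d) / (u - d) = 0.489758
Discount per step: exp(-r*dt) = 0.995759
Stock lattice S(k, i) with i counting down-moves:
  k=0: S(0,0) = 10.1000
  k=1: S(1,0) = 11.3309; S(1,1) = 9.0028
  k=2: S(2,0) = 12.7119; S(2,1) = 10.1000; S(2,2) = 8.0248
  k=3: S(3,0) = 14.2611; S(3,1) = 11.3309; S(3,2) = 9.0028; S(3,3) = 7.1530
  k=4: S(4,0) = 15.9991; S(4,1) = 12.7119; S(4,2) = 10.1000; S(4,3) = 8.0248; S(4,4) = 6.3760
Terminal payoffs V(N, i) = max(K - S_T, 0):
  V(4,0) = 0.000000; V(4,1) = 0.000000; V(4,2) = 0.000000; V(4,3) = 1.595211; V(4,4) = 3.244035
Backward induction: V(k, i) = exp(-r*dt) * [p * V(k+1, i) + (1-p) * V(k+1, i+1)]; then take max(V_cont, immediate exercise) for American.
  V(3,0) = exp(-r*dt) * [p*0.000000 + (1-p)*0.000000] = 0.000000; exercise = 0.000000; V(3,0) = max -> 0.000000
  V(3,1) = exp(-r*dt) * [p*0.000000 + (1-p)*0.000000] = 0.000000; exercise = 0.000000; V(3,1) = max -> 0.000000
  V(3,2) = exp(-r*dt) * [p*0.000000 + (1-p)*1.595211] = 0.810491; exercise = 0.617202; V(3,2) = max -> 0.810491
  V(3,3) = exp(-r*dt) * [p*1.595211 + (1-p)*3.244035] = 2.426176; exercise = 2.466974; V(3,3) = max -> 2.466974
  V(2,0) = exp(-r*dt) * [p*0.000000 + (1-p)*0.000000] = 0.000000; exercise = 0.000000; V(2,0) = max -> 0.000000
  V(2,1) = exp(-r*dt) * [p*0.000000 + (1-p)*0.810491] = 0.411792; exercise = 0.000000; V(2,1) = max -> 0.411792
  V(2,2) = exp(-r*dt) * [p*0.810491 + (1-p)*2.466974] = 1.648676; exercise = 1.595211; V(2,2) = max -> 1.648676
  V(1,0) = exp(-r*dt) * [p*0.000000 + (1-p)*0.411792] = 0.209222; exercise = 0.000000; V(1,0) = max -> 0.209222
  V(1,1) = exp(-r*dt) * [p*0.411792 + (1-p)*1.648676] = 1.038479; exercise = 0.617202; V(1,1) = max -> 1.038479
  V(0,0) = exp(-r*dt) * [p*0.209222 + (1-p)*1.038479] = 0.629662; exercise = 0.000000; V(0,0) = max -> 0.629662

Answer: Price = V(0,0) = 0.6297


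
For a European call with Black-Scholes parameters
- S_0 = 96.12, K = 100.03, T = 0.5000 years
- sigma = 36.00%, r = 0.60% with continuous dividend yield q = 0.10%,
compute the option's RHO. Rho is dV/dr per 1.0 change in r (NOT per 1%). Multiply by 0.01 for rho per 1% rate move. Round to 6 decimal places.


Answer: Rho = 19.547475

Derivation:
d1 = -0.0195347289; d2 = -0.2740931701
phi(d1) = 0.3988661684; exp(-qT) = 0.9995001250; exp(-rT) = 0.9970044955
N(d2) = 0.3920065112
Rho = K*T*exp(-rT)*N(d2) = 100.0300 * 0.5000 * 0.9970044955 * 0.3920065112 = 19.547475


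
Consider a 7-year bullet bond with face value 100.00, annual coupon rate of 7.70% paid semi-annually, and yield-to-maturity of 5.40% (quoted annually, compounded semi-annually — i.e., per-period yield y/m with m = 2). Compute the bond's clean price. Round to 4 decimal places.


Answer: Price = 113.2602

Derivation:
Coupon per period c = face * coupon_rate / m = 3.850000
Periods per year m = 2; per-period yield y/m = 0.027000
Number of cashflows N = 14
Cashflows (t years, CF_t, discount factor 1/(1+y/m)^(m*t), PV):
  t = 0.5000: CF_t = 3.850000, DF = 0.973710, PV = 3.748783
  t = 1.0000: CF_t = 3.850000, DF = 0.948111, PV = 3.650227
  t = 1.5000: CF_t = 3.850000, DF = 0.923185, PV = 3.554262
  t = 2.0000: CF_t = 3.850000, DF = 0.898914, PV = 3.460820
  t = 2.5000: CF_t = 3.850000, DF = 0.875282, PV = 3.369834
  t = 3.0000: CF_t = 3.850000, DF = 0.852270, PV = 3.281241
  t = 3.5000: CF_t = 3.850000, DF = 0.829864, PV = 3.194976
  t = 4.0000: CF_t = 3.850000, DF = 0.808047, PV = 3.110980
  t = 4.5000: CF_t = 3.850000, DF = 0.786803, PV = 3.029192
  t = 5.0000: CF_t = 3.850000, DF = 0.766118, PV = 2.949554
  t = 5.5000: CF_t = 3.850000, DF = 0.745976, PV = 2.872009
  t = 6.0000: CF_t = 3.850000, DF = 0.726365, PV = 2.796504
  t = 6.5000: CF_t = 3.850000, DF = 0.707268, PV = 2.722983
  t = 7.0000: CF_t = 103.850000, DF = 0.688674, PV = 71.518812
Price P = sum_t PV_t = 113.260175


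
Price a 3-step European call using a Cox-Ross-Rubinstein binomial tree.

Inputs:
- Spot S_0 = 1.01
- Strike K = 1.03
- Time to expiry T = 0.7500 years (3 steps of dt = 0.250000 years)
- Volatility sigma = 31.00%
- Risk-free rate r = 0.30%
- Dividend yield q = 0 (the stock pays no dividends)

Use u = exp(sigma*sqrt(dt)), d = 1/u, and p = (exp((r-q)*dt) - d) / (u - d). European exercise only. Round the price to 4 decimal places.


dt = T/N = 0.250000
u = exp(sigma*sqrt(dt)) = 1.167658; d = 1/u = 0.856415
p = (exp((r-q)*dt) - d) / (u - d) = 0.463738
Discount per step: exp(-r*dt) = 0.999250
Stock lattice S(k, i) with i counting down-moves:
  k=0: S(0,0) = 1.0100
  k=1: S(1,0) = 1.1793; S(1,1) = 0.8650
  k=2: S(2,0) = 1.3771; S(2,1) = 1.0100; S(2,2) = 0.7408
  k=3: S(3,0) = 1.6079; S(3,1) = 1.1793; S(3,2) = 0.8650; S(3,3) = 0.6344
Terminal payoffs V(N, i) = max(S_T - K, 0):
  V(3,0) = 0.577934; V(3,1) = 0.149335; V(3,2) = 0.000000; V(3,3) = 0.000000
Backward induction: V(k, i) = exp(-r*dt) * [p * V(k+1, i) + (1-p) * V(k+1, i+1)].
  V(2,0) = exp(-r*dt) * [p*0.577934 + (1-p)*0.149335] = 0.347832
  V(2,1) = exp(-r*dt) * [p*0.149335 + (1-p)*0.000000] = 0.069200
  V(2,2) = exp(-r*dt) * [p*0.000000 + (1-p)*0.000000] = 0.000000
  V(1,0) = exp(-r*dt) * [p*0.347832 + (1-p)*0.069200] = 0.198263
  V(1,1) = exp(-r*dt) * [p*0.069200 + (1-p)*0.000000] = 0.032067
  V(0,0) = exp(-r*dt) * [p*0.198263 + (1-p)*0.032067] = 0.109057

Answer: Price = V(0,0) = 0.1091


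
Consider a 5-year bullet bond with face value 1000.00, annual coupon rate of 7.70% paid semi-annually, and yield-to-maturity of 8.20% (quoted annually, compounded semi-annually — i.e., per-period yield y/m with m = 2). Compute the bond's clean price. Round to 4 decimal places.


Answer: Price = 979.8233

Derivation:
Coupon per period c = face * coupon_rate / m = 38.500000
Periods per year m = 2; per-period yield y/m = 0.041000
Number of cashflows N = 10
Cashflows (t years, CF_t, discount factor 1/(1+y/m)^(m*t), PV):
  t = 0.5000: CF_t = 38.500000, DF = 0.960615, PV = 36.983670
  t = 1.0000: CF_t = 38.500000, DF = 0.922781, PV = 35.527060
  t = 1.5000: CF_t = 38.500000, DF = 0.886437, PV = 34.127819
  t = 2.0000: CF_t = 38.500000, DF = 0.851524, PV = 32.783688
  t = 2.5000: CF_t = 38.500000, DF = 0.817987, PV = 31.492496
  t = 3.0000: CF_t = 38.500000, DF = 0.785770, PV = 30.252157
  t = 3.5000: CF_t = 38.500000, DF = 0.754823, PV = 29.060670
  t = 4.0000: CF_t = 38.500000, DF = 0.725094, PV = 27.916110
  t = 4.5000: CF_t = 38.500000, DF = 0.696536, PV = 26.816628
  t = 5.0000: CF_t = 1038.500000, DF = 0.669103, PV = 694.863030
Price P = sum_t PV_t = 979.823328


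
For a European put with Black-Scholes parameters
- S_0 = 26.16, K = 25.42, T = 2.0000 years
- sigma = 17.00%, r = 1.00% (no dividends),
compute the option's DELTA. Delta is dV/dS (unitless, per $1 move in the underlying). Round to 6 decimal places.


Answer: Delta = -0.373441

Derivation:
d1 = 0.3227537360; d2 = 0.0823374304
phi(d1) = 0.3786952374; exp(-qT) = 1.0000000000; exp(-rT) = 0.9801986733
N(-d1) = 0.3734408763
Delta = -exp(-qT) * N(-d1) = -1.0000000000 * 0.3734408763 = -0.373441


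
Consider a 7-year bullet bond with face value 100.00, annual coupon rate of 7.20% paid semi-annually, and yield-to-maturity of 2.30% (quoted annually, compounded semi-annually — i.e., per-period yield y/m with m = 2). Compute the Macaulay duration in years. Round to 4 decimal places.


Answer: Macaulay duration = 5.8230 years

Derivation:
Coupon per period c = face * coupon_rate / m = 3.600000
Periods per year m = 2; per-period yield y/m = 0.011500
Number of cashflows N = 14
Cashflows (t years, CF_t, discount factor 1/(1+y/m)^(m*t), PV):
  t = 0.5000: CF_t = 3.600000, DF = 0.988631, PV = 3.559071
  t = 1.0000: CF_t = 3.600000, DF = 0.977391, PV = 3.518607
  t = 1.5000: CF_t = 3.600000, DF = 0.966279, PV = 3.478603
  t = 2.0000: CF_t = 3.600000, DF = 0.955293, PV = 3.439054
  t = 2.5000: CF_t = 3.600000, DF = 0.944432, PV = 3.399954
  t = 3.0000: CF_t = 3.600000, DF = 0.933694, PV = 3.361299
  t = 3.5000: CF_t = 3.600000, DF = 0.923079, PV = 3.323084
  t = 4.0000: CF_t = 3.600000, DF = 0.912584, PV = 3.285303
  t = 4.5000: CF_t = 3.600000, DF = 0.902209, PV = 3.247951
  t = 5.0000: CF_t = 3.600000, DF = 0.891951, PV = 3.211025
  t = 5.5000: CF_t = 3.600000, DF = 0.881810, PV = 3.174518
  t = 6.0000: CF_t = 3.600000, DF = 0.871785, PV = 3.138426
  t = 6.5000: CF_t = 3.600000, DF = 0.861873, PV = 3.102744
  t = 7.0000: CF_t = 103.600000, DF = 0.852075, PV = 88.274921
Price P = sum_t PV_t = 131.514558
Macaulay numerator sum_t t * PV_t:
  t * PV_t at t = 0.5000: 1.779535
  t * PV_t at t = 1.0000: 3.518607
  t * PV_t at t = 1.5000: 5.217904
  t * PV_t at t = 2.0000: 6.878107
  t * PV_t at t = 2.5000: 8.499885
  t * PV_t at t = 3.0000: 10.083898
  t * PV_t at t = 3.5000: 11.630793
  t * PV_t at t = 4.0000: 13.141211
  t * PV_t at t = 4.5000: 14.615781
  t * PV_t at t = 5.0000: 16.055123
  t * PV_t at t = 5.5000: 17.459847
  t * PV_t at t = 6.0000: 18.830554
  t * PV_t at t = 6.5000: 20.167837
  t * PV_t at t = 7.0000: 617.924445
Macaulay duration D = (sum_t t * PV_t) / P = 765.803528 / 131.514558 = 5.822956


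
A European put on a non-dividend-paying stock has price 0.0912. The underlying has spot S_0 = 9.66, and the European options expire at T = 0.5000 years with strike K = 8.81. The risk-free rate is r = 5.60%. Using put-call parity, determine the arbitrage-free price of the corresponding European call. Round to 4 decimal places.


Answer: Call price = 1.1845

Derivation:
Put-call parity: C - P = S_0 * exp(-qT) - K * exp(-rT).
S_0 * exp(-qT) = 9.6600 * 1.00000000 = 9.66000000
K * exp(-rT) = 8.8100 * 0.97238837 = 8.56674151
C = P + S*exp(-qT) - K*exp(-rT)
C = 0.0912 + 9.66000000 - 8.56674151 = 1.1845


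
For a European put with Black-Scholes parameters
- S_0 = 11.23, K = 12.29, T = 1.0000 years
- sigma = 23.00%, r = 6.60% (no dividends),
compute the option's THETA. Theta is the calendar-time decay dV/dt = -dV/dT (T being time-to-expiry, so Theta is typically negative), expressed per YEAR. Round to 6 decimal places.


d1 = 0.0097949790; d2 = -0.2202050210
phi(d1) = 0.3989231433; exp(-qT) = 1.0000000000; exp(-rT) = 0.9361308643
Theta = -S*exp(-qT)*phi(d1)*sigma/(2*sqrt(T)) + r*K*exp(-rT)*N(-d2) - q*S*exp(-qT)*N(-d1)
N(-d1) = 0.4960924312; N(-d2) = 0.5871442568; sqrt(T) = 1.0000000000
Term 1 = -11.2300 * 1.0000000000 * 0.3989231433 * 0.2300 / (2 * 1.0000000000) = -0.5151892934
Term 2 = 0.0660 * 12.2900 * 0.9361308643 * 0.5871442568 = 0.4458381211
Term 3 = 0 (no dividend yield, q = 0)
Theta = -0.5151892934 + (0.4458381211) + (0.0000000000) = -0.069351

Answer: Theta = -0.069351


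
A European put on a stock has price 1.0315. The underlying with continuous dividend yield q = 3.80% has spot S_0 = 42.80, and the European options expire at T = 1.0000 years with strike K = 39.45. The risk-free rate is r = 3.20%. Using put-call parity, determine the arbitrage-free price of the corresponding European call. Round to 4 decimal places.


Answer: Call price = 4.0280

Derivation:
Put-call parity: C - P = S_0 * exp(-qT) - K * exp(-rT).
S_0 * exp(-qT) = 42.8000 * 0.96271294 = 41.20411387
K * exp(-rT) = 39.4500 * 0.96850658 = 38.20758466
C = P + S*exp(-qT) - K*exp(-rT)
C = 1.0315 + 41.20411387 - 38.20758466 = 4.0280


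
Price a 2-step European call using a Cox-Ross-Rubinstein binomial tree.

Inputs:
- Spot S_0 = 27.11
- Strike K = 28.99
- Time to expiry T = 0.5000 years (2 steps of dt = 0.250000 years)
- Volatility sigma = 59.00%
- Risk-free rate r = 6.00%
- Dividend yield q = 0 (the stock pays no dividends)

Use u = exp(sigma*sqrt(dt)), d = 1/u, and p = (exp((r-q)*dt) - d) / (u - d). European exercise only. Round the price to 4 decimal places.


Answer: Price = V(0,0) = 3.9492

Derivation:
dt = T/N = 0.250000
u = exp(sigma*sqrt(dt)) = 1.343126; d = 1/u = 0.744532
p = (exp((r-q)*dt) - d) / (u - d) = 0.452028
Discount per step: exp(-r*dt) = 0.985112
Stock lattice S(k, i) with i counting down-moves:
  k=0: S(0,0) = 27.1100
  k=1: S(1,0) = 36.4122; S(1,1) = 20.1843
  k=2: S(2,0) = 48.9061; S(2,1) = 27.1100; S(2,2) = 15.0278
Terminal payoffs V(N, i) = max(S_T - K, 0):
  V(2,0) = 19.916126; V(2,1) = 0.000000; V(2,2) = 0.000000
Backward induction: V(k, i) = exp(-r*dt) * [p * V(k+1, i) + (1-p) * V(k+1, i+1)].
  V(1,0) = exp(-r*dt) * [p*19.916126 + (1-p)*0.000000] = 8.868611
  V(1,1) = exp(-r*dt) * [p*0.000000 + (1-p)*0.000000] = 0.000000
  V(0,0) = exp(-r*dt) * [p*8.868611 + (1-p)*0.000000] = 3.949174


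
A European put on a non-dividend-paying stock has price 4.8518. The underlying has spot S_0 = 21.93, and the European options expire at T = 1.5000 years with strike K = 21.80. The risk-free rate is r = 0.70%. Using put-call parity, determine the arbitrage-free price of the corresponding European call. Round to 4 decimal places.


Put-call parity: C - P = S_0 * exp(-qT) - K * exp(-rT).
S_0 * exp(-qT) = 21.9300 * 1.00000000 = 21.93000000
K * exp(-rT) = 21.8000 * 0.98955493 = 21.57229753
C = P + S*exp(-qT) - K*exp(-rT)
C = 4.8518 + 21.93000000 - 21.57229753 = 5.2095

Answer: Call price = 5.2095


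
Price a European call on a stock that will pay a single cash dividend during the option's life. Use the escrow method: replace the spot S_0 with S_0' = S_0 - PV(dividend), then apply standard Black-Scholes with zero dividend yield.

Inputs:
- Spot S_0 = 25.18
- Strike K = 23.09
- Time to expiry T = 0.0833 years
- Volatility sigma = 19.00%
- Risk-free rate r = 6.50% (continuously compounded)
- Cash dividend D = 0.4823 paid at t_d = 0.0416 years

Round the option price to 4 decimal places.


PV(D) = D * exp(-r * t_d) = 0.4823 * 0.99729965 = 0.48099762
S_0' = S_0 - PV(D) = 25.1800 - 0.48099762 = 24.69900238
d1 = (ln(S_0'/K) + (r + sigma^2/2)*T) / (sigma*sqrt(T)) = 1.35457596
d2 = d1 - sigma*sqrt(T) = 1.29973866
exp(-rT) = 0.99460013
N(d1) = 0.91222365; N(d2) = 0.90315472
C = S_0' * N(d1) - K * exp(-rT) * N(d2) = 24.69900238 * 0.91222365 - 23.0900 * 0.99460013 * 0.90315472 = 1.7898

Answer: Price = 1.7898


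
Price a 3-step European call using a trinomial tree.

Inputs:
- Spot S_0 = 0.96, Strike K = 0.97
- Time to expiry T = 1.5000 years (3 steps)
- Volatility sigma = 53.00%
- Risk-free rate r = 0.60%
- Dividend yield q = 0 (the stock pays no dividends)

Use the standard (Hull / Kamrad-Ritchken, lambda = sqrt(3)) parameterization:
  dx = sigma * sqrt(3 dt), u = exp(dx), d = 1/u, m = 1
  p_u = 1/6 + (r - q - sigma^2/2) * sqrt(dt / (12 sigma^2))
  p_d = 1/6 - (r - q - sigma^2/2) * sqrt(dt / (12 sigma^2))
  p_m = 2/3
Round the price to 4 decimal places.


dt = T/N = 0.500000; dx = sigma*sqrt(3*dt) = 0.649115
u = exp(dx) = 1.913846; d = 1/u = 0.522508
p_u = 0.114885, p_m = 0.666667, p_d = 0.218449
Discount per step: exp(-r*dt) = 0.997004
Stock lattice S(k, j) with j the centered position index:
  k=0: S(0,+0) = 0.9600
  k=1: S(1,-1) = 0.5016; S(1,+0) = 0.9600; S(1,+1) = 1.8373
  k=2: S(2,-2) = 0.2621; S(2,-1) = 0.5016; S(2,+0) = 0.9600; S(2,+1) = 1.8373; S(2,+2) = 3.5163
  k=3: S(3,-3) = 0.1369; S(3,-2) = 0.2621; S(3,-1) = 0.5016; S(3,+0) = 0.9600; S(3,+1) = 1.8373; S(3,+2) = 3.5163; S(3,+3) = 6.7296
Terminal payoffs V(N, j) = max(S_T - K, 0):
  V(3,-3) = 0.000000; V(3,-2) = 0.000000; V(3,-1) = 0.000000; V(3,+0) = 0.000000; V(3,+1) = 0.867292; V(3,+2) = 2.546294; V(3,+3) = 5.759645
Backward induction: V(k, j) = exp(-r*dt) * [p_u * V(k+1, j+1) + p_m * V(k+1, j) + p_d * V(k+1, j-1)]
  V(2,-2) = exp(-r*dt) * [p_u*0.000000 + p_m*0.000000 + p_d*0.000000] = 0.000000
  V(2,-1) = exp(-r*dt) * [p_u*0.000000 + p_m*0.000000 + p_d*0.000000] = 0.000000
  V(2,+0) = exp(-r*dt) * [p_u*0.867292 + p_m*0.000000 + p_d*0.000000] = 0.099340
  V(2,+1) = exp(-r*dt) * [p_u*2.546294 + p_m*0.867292 + p_d*0.000000] = 0.868116
  V(2,+2) = exp(-r*dt) * [p_u*5.759645 + p_m*2.546294 + p_d*0.867292] = 2.541048
  V(1,-1) = exp(-r*dt) * [p_u*0.099340 + p_m*0.000000 + p_d*0.000000] = 0.011378
  V(1,+0) = exp(-r*dt) * [p_u*0.868116 + p_m*0.099340 + p_d*0.000000] = 0.165463
  V(1,+1) = exp(-r*dt) * [p_u*2.541048 + p_m*0.868116 + p_d*0.099340] = 0.889699
  V(0,+0) = exp(-r*dt) * [p_u*0.889699 + p_m*0.165463 + p_d*0.011378] = 0.214363

Answer: Price = V(0,0) = 0.2144


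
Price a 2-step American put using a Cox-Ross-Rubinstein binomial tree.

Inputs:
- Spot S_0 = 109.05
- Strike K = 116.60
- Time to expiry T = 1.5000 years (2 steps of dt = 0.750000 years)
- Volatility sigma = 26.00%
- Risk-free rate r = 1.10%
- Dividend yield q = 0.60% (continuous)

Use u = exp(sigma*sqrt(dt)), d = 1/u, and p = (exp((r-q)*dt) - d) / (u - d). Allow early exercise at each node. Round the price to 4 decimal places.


Answer: Price = V(0,0) = 17.8862

Derivation:
dt = T/N = 0.750000
u = exp(sigma*sqrt(dt)) = 1.252531; d = 1/u = 0.798383
p = (exp((r-q)*dt) - d) / (u - d) = 0.452218
Discount per step: exp(-r*dt) = 0.991784
Stock lattice S(k, i) with i counting down-moves:
  k=0: S(0,0) = 109.0500
  k=1: S(1,0) = 136.5885; S(1,1) = 87.0637
  k=2: S(2,0) = 171.0814; S(2,1) = 109.0500; S(2,2) = 69.5102
Terminal payoffs V(N, i) = max(K - S_T, 0):
  V(2,0) = 0.000000; V(2,1) = 7.550000; V(2,2) = 47.089815
Backward induction: V(k, i) = exp(-r*dt) * [p * V(k+1, i) + (1-p) * V(k+1, i+1)]; then take max(V_cont, immediate exercise) for American.
  V(1,0) = exp(-r*dt) * [p*0.000000 + (1-p)*7.550000] = 4.101777; exercise = 0.000000; V(1,0) = max -> 4.101777
  V(1,1) = exp(-r*dt) * [p*7.550000 + (1-p)*47.089815] = 28.969226; exercise = 29.536313; V(1,1) = max -> 29.536313
  V(0,0) = exp(-r*dt) * [p*4.101777 + (1-p)*29.536313] = 17.886194; exercise = 7.550000; V(0,0) = max -> 17.886194


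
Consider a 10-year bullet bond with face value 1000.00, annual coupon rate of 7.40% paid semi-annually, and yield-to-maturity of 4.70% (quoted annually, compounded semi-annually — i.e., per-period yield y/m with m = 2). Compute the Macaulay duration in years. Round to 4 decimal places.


Answer: Macaulay duration = 7.5243 years

Derivation:
Coupon per period c = face * coupon_rate / m = 37.000000
Periods per year m = 2; per-period yield y/m = 0.023500
Number of cashflows N = 20
Cashflows (t years, CF_t, discount factor 1/(1+y/m)^(m*t), PV):
  t = 0.5000: CF_t = 37.000000, DF = 0.977040, PV = 36.150464
  t = 1.0000: CF_t = 37.000000, DF = 0.954606, PV = 35.320434
  t = 1.5000: CF_t = 37.000000, DF = 0.932688, PV = 34.509462
  t = 2.0000: CF_t = 37.000000, DF = 0.911273, PV = 33.717109
  t = 2.5000: CF_t = 37.000000, DF = 0.890350, PV = 32.942950
  t = 3.0000: CF_t = 37.000000, DF = 0.869907, PV = 32.186566
  t = 3.5000: CF_t = 37.000000, DF = 0.849934, PV = 31.447548
  t = 4.0000: CF_t = 37.000000, DF = 0.830419, PV = 30.725499
  t = 4.5000: CF_t = 37.000000, DF = 0.811352, PV = 30.020029
  t = 5.0000: CF_t = 37.000000, DF = 0.792723, PV = 29.330756
  t = 5.5000: CF_t = 37.000000, DF = 0.774522, PV = 28.657309
  t = 6.0000: CF_t = 37.000000, DF = 0.756739, PV = 27.999325
  t = 6.5000: CF_t = 37.000000, DF = 0.739363, PV = 27.356448
  t = 7.0000: CF_t = 37.000000, DF = 0.722387, PV = 26.728333
  t = 7.5000: CF_t = 37.000000, DF = 0.705801, PV = 26.114639
  t = 8.0000: CF_t = 37.000000, DF = 0.689596, PV = 25.515035
  t = 8.5000: CF_t = 37.000000, DF = 0.673762, PV = 24.929199
  t = 9.0000: CF_t = 37.000000, DF = 0.658292, PV = 24.356814
  t = 9.5000: CF_t = 37.000000, DF = 0.643178, PV = 23.797571
  t = 10.0000: CF_t = 1037.000000, DF = 0.628410, PV = 651.661129
Price P = sum_t PV_t = 1213.466619
Macaulay numerator sum_t t * PV_t:
  t * PV_t at t = 0.5000: 18.075232
  t * PV_t at t = 1.0000: 35.320434
  t * PV_t at t = 1.5000: 51.764192
  t * PV_t at t = 2.0000: 67.434219
  t * PV_t at t = 2.5000: 82.357375
  t * PV_t at t = 3.0000: 96.559698
  t * PV_t at t = 3.5000: 110.066420
  t * PV_t at t = 4.0000: 122.901997
  t * PV_t at t = 4.5000: 135.090129
  t * PV_t at t = 5.0000: 146.653779
  t * PV_t at t = 5.5000: 157.615200
  t * PV_t at t = 6.0000: 167.995949
  t * PV_t at t = 6.5000: 177.816914
  t * PV_t at t = 7.0000: 187.098328
  t * PV_t at t = 7.5000: 195.859789
  t * PV_t at t = 8.0000: 204.120282
  t * PV_t at t = 8.5000: 211.898192
  t * PV_t at t = 9.0000: 219.211325
  t * PV_t at t = 9.5000: 226.076924
  t * PV_t at t = 10.0000: 6516.611289
Macaulay duration D = (sum_t t * PV_t) / P = 9130.527667 / 1213.466619 = 7.524334
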